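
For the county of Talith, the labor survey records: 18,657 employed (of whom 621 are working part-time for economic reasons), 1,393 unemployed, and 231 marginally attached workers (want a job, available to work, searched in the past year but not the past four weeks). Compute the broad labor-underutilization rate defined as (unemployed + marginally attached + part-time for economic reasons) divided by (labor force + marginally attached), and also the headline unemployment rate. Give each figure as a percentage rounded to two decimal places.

Broad underutilization rate ≈ 11.07%; headline unemployment rate ≈ 6.95%.

Labor force = 18,657 + 1,393 = 20,050.
Numerator = 1,393 + 231 + 621 = 2,245.
Denominator = 20,050 + 231 = 20,281.
Broad rate = 2,245 / 20,281 = 11.07%.
Headline unemployment rate = 1,393 / 20,050 = 6.95%.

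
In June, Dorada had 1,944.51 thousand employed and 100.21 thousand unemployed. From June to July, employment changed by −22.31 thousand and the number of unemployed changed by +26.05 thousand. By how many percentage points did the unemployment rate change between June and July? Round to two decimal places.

June: labor force = 1,944.51 + 100.21 = 2,044.72; u = 100.21/2,044.72 = 4.90%.
July: labor force = 1,922.20 + 126.26 = 2,048.46; u = 126.26/2,048.46 = 6.16%.
Change = 6.16% − 4.90% = +1.26 pp.

The unemployment rate changed by +1.26 percentage points.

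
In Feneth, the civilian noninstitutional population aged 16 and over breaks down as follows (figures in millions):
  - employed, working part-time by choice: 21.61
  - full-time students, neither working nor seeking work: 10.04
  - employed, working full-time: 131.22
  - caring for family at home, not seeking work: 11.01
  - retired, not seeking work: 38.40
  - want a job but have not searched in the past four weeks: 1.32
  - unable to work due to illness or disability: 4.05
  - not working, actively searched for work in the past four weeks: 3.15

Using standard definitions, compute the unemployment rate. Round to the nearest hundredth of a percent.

Unemployment rate ≈ 2.02%.

Employed = 21.61 + 131.22 = 152.83 million.
Unemployed = 3.15 million.
Labor force = 152.83 + 3.15 = 155.98 million.
Unemployment rate = 3.15 / 155.98 = 2.02%.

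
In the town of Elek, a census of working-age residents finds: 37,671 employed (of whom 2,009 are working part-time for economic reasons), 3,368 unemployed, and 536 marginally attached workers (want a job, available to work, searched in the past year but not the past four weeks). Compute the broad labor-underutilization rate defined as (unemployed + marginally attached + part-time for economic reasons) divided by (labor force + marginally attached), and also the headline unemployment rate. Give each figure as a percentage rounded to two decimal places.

Broad underutilization rate ≈ 14.22%; headline unemployment rate ≈ 8.21%.

Labor force = 37,671 + 3,368 = 41,039.
Numerator = 3,368 + 536 + 2,009 = 5,913.
Denominator = 41,039 + 536 = 41,575.
Broad rate = 5,913 / 41,575 = 14.22%.
Headline unemployment rate = 3,368 / 41,039 = 8.21%.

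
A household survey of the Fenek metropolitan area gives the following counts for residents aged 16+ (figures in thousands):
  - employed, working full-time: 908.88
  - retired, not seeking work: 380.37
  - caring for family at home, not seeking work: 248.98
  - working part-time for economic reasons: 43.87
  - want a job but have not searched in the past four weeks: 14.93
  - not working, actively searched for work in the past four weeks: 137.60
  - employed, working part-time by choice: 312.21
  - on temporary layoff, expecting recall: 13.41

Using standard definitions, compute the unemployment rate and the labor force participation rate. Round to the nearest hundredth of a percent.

Employed = 908.88 + 43.87 + 312.21 = 1,264.96 thousand (anyone who worked, including part-time for economic reasons, counts as employed).
Unemployed = 137.60 + 13.41 = 151.01 thousand (jobless and actively searching, or on temporary layoff).
Labor force = 1,264.96 + 151.01 = 1,415.97 thousand.
Not in labor force = 380.37 + 248.98 + 14.93 = 644.28 thousand (those not working and not actively searching are outside the labor force — including those who want a job but have given up searching).
Civilian working-age population = 1,415.97 + 644.28 = 2,060.25 thousand.
Unemployment rate = 151.01 / 1,415.97 = 10.66%.
Labor force participation rate = 1,415.97 / 2,060.25 = 68.73%.

Unemployment rate ≈ 10.66%; labor force participation rate ≈ 68.73%.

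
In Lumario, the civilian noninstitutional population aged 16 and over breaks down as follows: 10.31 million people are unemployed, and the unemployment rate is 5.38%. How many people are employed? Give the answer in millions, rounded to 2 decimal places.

Labor force = U / u = 10.31 / 0.0538 ≈ 191.64 million.
Employed = labor force − unemployed = 191.64 − 10.31 = 181.33 million.

About 181.33 million are employed.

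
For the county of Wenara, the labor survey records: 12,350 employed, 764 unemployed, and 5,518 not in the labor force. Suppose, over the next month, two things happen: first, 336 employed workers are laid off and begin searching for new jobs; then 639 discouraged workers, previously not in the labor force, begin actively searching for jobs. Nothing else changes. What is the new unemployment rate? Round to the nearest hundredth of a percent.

New unemployment rate ≈ 12.64%.

Initially, labor force = 12,350 + 764 = 13,114, so u = 764/13,114 = 5.83%.
After the first change, employed falls and unemployed rises by 336; labor force unchanged → E = 12,014, U = 1,100, labor force = 13,114.
After the second change, unemployed and labor force both rise by 639 → E = 12,014, U = 1,739, labor force = 13,753.
New unemployment rate = 1,739 / 13,753 = 12.64%.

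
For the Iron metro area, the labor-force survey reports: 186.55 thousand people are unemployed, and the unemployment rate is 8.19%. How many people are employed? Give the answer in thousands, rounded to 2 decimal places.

About 2,091.23 thousand are employed.

Labor force = U / u = 186.55 / 0.0819 ≈ 2,277.78 thousand.
Employed = labor force − unemployed = 2,277.78 − 186.55 = 2,091.23 thousand.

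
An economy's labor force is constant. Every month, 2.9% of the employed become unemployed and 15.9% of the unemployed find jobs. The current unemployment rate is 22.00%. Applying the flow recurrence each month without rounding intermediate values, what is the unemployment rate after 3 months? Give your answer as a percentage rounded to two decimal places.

Unemployment rate after three months ≈ 18.95%.

With a fixed labor force, u_{t+1} = u_t + s·(1−u_t) − f·u_t = u_t·(1−s−f) + s.
Here 1−s−f = 0.812 and s = 0.029.
u_1 = 0.220000 × 0.812 + 0.029 = 0.207640.
u_2 = 0.207640 × 0.812 + 0.029 = 0.197604.
u_3 = 0.197604 × 0.812 + 0.029 = 0.189454.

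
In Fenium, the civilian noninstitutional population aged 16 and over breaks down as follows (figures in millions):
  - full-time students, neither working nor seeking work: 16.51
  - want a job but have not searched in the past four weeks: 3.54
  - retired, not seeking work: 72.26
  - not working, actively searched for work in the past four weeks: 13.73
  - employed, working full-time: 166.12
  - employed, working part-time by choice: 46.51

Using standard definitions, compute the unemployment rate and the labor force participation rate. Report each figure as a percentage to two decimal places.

Employed = 166.12 + 46.51 = 212.63 million.
Unemployed = 13.73 million.
Labor force = 212.63 + 13.73 = 226.36 million.
Not in labor force = 16.51 + 3.54 + 72.26 = 92.31 million (those not working and not actively searching are outside the labor force — including those who want a job but have given up searching).
Civilian working-age population = 226.36 + 92.31 = 318.67 million.
Unemployment rate = 13.73 / 226.36 = 6.07%.
Labor force participation rate = 226.36 / 318.67 = 71.03%.

Unemployment rate ≈ 6.07%; labor force participation rate ≈ 71.03%.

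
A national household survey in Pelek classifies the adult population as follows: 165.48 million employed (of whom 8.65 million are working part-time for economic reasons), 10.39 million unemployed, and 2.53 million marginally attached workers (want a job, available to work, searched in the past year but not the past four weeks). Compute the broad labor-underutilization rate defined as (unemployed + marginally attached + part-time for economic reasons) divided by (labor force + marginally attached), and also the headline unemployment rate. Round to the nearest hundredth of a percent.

Labor force = 165.48 + 10.39 = 175.87 million.
Numerator = 10.39 + 2.53 + 8.65 = 21.57 million.
Denominator = 175.87 + 2.53 = 178.40 million.
Broad rate = 21.57 / 178.40 = 12.09%.
Headline unemployment rate = 10.39 / 175.87 = 5.91%.

Broad underutilization rate ≈ 12.09%; headline unemployment rate ≈ 5.91%.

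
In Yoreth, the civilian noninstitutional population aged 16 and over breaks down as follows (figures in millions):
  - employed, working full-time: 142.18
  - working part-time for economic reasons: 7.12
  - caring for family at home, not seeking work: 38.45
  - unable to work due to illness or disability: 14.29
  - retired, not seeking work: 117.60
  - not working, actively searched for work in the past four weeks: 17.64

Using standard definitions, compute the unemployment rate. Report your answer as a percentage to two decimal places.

Employed = 142.18 + 7.12 = 149.30 million (anyone who worked, including part-time for economic reasons, counts as employed).
Unemployed = 17.64 million.
Labor force = 149.30 + 17.64 = 166.94 million.
Unemployment rate = 17.64 / 166.94 = 10.57%.

Unemployment rate ≈ 10.57%.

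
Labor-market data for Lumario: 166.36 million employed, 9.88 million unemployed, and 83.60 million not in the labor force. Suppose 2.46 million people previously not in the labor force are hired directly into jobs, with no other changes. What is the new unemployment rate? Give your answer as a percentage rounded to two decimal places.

Initially, labor force = 166.36 + 9.88 = 176.24 million, so u = 9.88/176.24 = 5.61%.
After the change, employed and labor force both rise by 2.46; unemployed unchanged → E = 168.82, U = 9.88, labor force = 178.70 million.
New unemployment rate = 9.88 / 178.70 = 5.53%.

New unemployment rate ≈ 5.53%.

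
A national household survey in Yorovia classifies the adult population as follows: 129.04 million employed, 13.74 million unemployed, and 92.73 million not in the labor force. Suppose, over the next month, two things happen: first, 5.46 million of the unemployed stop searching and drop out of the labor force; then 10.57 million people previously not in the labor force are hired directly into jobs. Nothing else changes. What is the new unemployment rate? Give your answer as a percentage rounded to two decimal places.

New unemployment rate ≈ 5.60%.

Initially, labor force = 129.04 + 13.74 = 142.78 million, so u = 13.74/142.78 = 9.62%.
After the first change, unemployed and labor force both fall by 5.46 → E = 129.04, U = 8.28, labor force = 137.32 million.
After the second change, employed and labor force both rise by 10.57; unemployed unchanged → E = 139.61, U = 8.28, labor force = 147.89 million.
New unemployment rate = 8.28 / 147.89 = 5.60%.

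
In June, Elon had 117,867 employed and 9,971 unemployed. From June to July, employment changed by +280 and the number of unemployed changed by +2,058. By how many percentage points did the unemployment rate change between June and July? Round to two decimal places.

The unemployment rate changed by +1.44 percentage points.

June: labor force = 117,867 + 9,971 = 127,838; u = 9,971/127,838 = 7.80%.
July: labor force = 118,147 + 12,029 = 130,176; u = 12,029/130,176 = 9.24%.
Change = 9.24% − 7.80% = +1.44 pp.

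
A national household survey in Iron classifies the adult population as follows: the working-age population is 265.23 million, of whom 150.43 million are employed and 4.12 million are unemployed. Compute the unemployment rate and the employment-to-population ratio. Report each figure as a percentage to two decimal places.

Labor force = employed + unemployed = 150.43 + 4.12 = 154.55 million.
Unemployment rate = 4.12 / 154.55 = 2.67%.
Employment-population ratio = 150.43 / 265.23 = 56.72%.

Unemployment rate ≈ 2.67%; employment-population ratio ≈ 56.72%.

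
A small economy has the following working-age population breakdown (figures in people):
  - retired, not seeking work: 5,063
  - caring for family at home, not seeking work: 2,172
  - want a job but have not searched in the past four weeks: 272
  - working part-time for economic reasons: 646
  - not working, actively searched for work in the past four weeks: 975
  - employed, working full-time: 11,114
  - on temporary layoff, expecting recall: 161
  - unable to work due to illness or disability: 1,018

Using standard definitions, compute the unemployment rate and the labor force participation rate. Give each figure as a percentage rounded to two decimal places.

Unemployment rate ≈ 8.81%; labor force participation rate ≈ 60.20%.

Employed = 646 + 11,114 = 11,760 (anyone who worked, including part-time for economic reasons, counts as employed).
Unemployed = 975 + 161 = 1,136 (jobless and actively searching, or on temporary layoff).
Labor force = 11,760 + 1,136 = 12,896.
Not in labor force = 5,063 + 2,172 + 272 + 1,018 = 8,525 (those not working and not actively searching are outside the labor force — including those who want a job but have given up searching).
Civilian working-age population = 12,896 + 8,525 = 21,421.
Unemployment rate = 1,136 / 12,896 = 8.81%.
Labor force participation rate = 12,896 / 21,421 = 60.20%.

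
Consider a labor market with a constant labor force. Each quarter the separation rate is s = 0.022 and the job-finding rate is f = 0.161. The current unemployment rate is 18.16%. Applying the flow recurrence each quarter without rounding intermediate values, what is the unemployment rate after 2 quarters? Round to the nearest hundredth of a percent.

With a fixed labor force, u_{t+1} = u_t + s·(1−u_t) − f·u_t = u_t·(1−s−f) + s.
Here 1−s−f = 0.817 and s = 0.022.
u_1 = 0.181600 × 0.817 + 0.022 = 0.170367.
u_2 = 0.170367 × 0.817 + 0.022 = 0.161190.

Unemployment rate after two quarters ≈ 16.12%.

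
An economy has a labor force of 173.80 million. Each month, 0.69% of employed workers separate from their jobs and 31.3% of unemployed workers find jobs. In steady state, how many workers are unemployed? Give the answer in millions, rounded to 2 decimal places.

About 3.75 million are unemployed in steady state.

Steady-state unemployment rate u* = s/(s+f) = 0.69/(0.69+31.3) = 0.021569.
Unemployed = u* × labor force = 0.021569 × 173.80 ≈ 3.75 million.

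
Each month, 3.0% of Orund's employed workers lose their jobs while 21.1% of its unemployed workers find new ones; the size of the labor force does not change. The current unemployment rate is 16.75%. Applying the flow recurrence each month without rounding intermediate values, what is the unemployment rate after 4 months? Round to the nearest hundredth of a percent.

Unemployment rate after four months ≈ 13.88%.

With a fixed labor force, u_{t+1} = u_t + s·(1−u_t) − f·u_t = u_t·(1−s−f) + s.
Here 1−s−f = 0.759 and s = 0.030.
u_1 = 0.167500 × 0.759 + 0.030 = 0.157133.
u_2 = 0.157133 × 0.759 + 0.030 = 0.149264.
u_3 = 0.149264 × 0.759 + 0.030 = 0.143291.
u_4 = 0.143291 × 0.759 + 0.030 = 0.138758.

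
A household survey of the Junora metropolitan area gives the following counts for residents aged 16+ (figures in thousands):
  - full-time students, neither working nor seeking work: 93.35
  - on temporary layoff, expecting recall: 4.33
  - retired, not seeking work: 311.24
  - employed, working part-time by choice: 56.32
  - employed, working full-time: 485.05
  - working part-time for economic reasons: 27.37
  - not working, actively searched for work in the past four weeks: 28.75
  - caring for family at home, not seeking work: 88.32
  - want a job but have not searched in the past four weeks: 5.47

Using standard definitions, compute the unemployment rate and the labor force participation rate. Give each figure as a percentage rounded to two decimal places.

Employed = 56.32 + 485.05 + 27.37 = 568.74 thousand (anyone who worked, including part-time for economic reasons, counts as employed).
Unemployed = 4.33 + 28.75 = 33.08 thousand (jobless and actively searching, or on temporary layoff).
Labor force = 568.74 + 33.08 = 601.82 thousand.
Not in labor force = 93.35 + 311.24 + 88.32 + 5.47 = 498.38 thousand (those not working and not actively searching are outside the labor force — including those who want a job but have given up searching).
Civilian working-age population = 601.82 + 498.38 = 1,100.20 thousand.
Unemployment rate = 33.08 / 601.82 = 5.50%.
Labor force participation rate = 601.82 / 1,100.20 = 54.70%.

Unemployment rate ≈ 5.50%; labor force participation rate ≈ 54.70%.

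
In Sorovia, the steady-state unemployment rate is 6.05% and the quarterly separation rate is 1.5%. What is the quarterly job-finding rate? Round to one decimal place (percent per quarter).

Job-finding rate ≈ 23.3% per quarter.

From u* = s/(s+f): f = s·(1−u)/u.
f = 1.5 × (1 − 0.0605) / 0.0605 = 1.4093 / 0.0605 ≈ 23.3% per quarter.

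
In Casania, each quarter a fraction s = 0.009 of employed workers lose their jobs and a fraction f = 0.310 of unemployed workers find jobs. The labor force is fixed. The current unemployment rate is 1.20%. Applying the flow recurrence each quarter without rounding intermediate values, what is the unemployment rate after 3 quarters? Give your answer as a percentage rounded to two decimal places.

With a fixed labor force, u_{t+1} = u_t + s·(1−u_t) − f·u_t = u_t·(1−s−f) + s.
Here 1−s−f = 0.681 and s = 0.009.
u_1 = 0.012000 × 0.681 + 0.009 = 0.017172.
u_2 = 0.017172 × 0.681 + 0.009 = 0.020694.
u_3 = 0.020694 × 0.681 + 0.009 = 0.023093.

Unemployment rate after three quarters ≈ 2.31%.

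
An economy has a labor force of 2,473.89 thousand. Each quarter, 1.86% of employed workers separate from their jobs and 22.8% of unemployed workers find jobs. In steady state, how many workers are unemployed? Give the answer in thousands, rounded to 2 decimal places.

Steady-state unemployment rate u* = s/(s+f) = 1.86/(1.86+22.8) = 0.075426.
Unemployed = u* × labor force = 0.075426 × 2,473.89 ≈ 186.60 thousand.

About 186.60 thousand are unemployed in steady state.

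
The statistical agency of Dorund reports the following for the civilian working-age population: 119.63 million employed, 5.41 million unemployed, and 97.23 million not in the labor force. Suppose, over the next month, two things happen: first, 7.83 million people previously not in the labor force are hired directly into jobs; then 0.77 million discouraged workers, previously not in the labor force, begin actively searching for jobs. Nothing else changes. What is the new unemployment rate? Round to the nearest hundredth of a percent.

New unemployment rate ≈ 4.62%.

Initially, labor force = 119.63 + 5.41 = 125.04 million, so u = 5.41/125.04 = 4.33%.
After the first change, employed and labor force both rise by 7.83; unemployed unchanged → E = 127.46, U = 5.41, labor force = 132.87 million.
After the second change, unemployed and labor force both rise by 0.77 → E = 127.46, U = 6.18, labor force = 133.64 million.
New unemployment rate = 6.18 / 133.64 = 4.62%.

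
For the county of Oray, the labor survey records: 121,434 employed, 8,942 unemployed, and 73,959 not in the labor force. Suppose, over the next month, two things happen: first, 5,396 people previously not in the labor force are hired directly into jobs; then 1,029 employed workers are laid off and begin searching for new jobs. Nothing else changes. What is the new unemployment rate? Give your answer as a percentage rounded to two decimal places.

Initially, labor force = 121,434 + 8,942 = 130,376, so u = 8,942/130,376 = 6.86%.
After the first change, employed and labor force both rise by 5,396; unemployed unchanged → E = 126,830, U = 8,942, labor force = 135,772.
After the second change, employed falls and unemployed rises by 1,029; labor force unchanged → E = 125,801, U = 9,971, labor force = 135,772.
New unemployment rate = 9,971 / 135,772 = 7.34%.

New unemployment rate ≈ 7.34%.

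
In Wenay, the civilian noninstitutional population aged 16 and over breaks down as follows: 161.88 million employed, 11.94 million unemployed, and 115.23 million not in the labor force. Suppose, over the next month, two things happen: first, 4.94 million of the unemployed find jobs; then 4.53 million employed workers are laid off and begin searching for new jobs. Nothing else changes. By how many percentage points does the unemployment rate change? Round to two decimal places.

The unemployment rate changes by −0.24 percentage points.

Initially, labor force = 161.88 + 11.94 = 173.82 million, so u = 11.94/173.82 = 6.87%.
After the first change, unemployed falls and employed rises by 4.94; labor force unchanged → E = 166.82, U = 7.00, labor force = 173.82 million.
After the second change, employed falls and unemployed rises by 4.53; labor force unchanged → E = 162.29, U = 11.53, labor force = 173.82 million.
New unemployment rate = 11.53 / 173.82 = 6.63%.
Change = 6.63% − 6.87% = −0.24 percentage points.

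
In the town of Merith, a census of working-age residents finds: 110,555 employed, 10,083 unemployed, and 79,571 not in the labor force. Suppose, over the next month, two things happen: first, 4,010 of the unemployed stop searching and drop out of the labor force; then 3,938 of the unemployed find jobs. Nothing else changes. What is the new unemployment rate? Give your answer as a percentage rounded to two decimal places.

Initially, labor force = 110,555 + 10,083 = 120,638, so u = 10,083/120,638 = 8.36%.
After the first change, unemployed and labor force both fall by 4,010 → E = 110,555, U = 6,073, labor force = 116,628.
After the second change, unemployed falls and employed rises by 3,938; labor force unchanged → E = 114,493, U = 2,135, labor force = 116,628.
New unemployment rate = 2,135 / 116,628 = 1.83%.

New unemployment rate ≈ 1.83%.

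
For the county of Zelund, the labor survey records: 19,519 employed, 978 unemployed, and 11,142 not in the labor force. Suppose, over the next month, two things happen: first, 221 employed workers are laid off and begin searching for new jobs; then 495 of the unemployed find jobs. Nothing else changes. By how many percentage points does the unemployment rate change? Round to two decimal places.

Initially, labor force = 19,519 + 978 = 20,497, so u = 978/20,497 = 4.77%.
After the first change, employed falls and unemployed rises by 221; labor force unchanged → E = 19,298, U = 1,199, labor force = 20,497.
After the second change, unemployed falls and employed rises by 495; labor force unchanged → E = 19,793, U = 704, labor force = 20,497.
New unemployment rate = 704 / 20,497 = 3.43%.
Change = 3.43% − 4.77% = −1.34 percentage points.

The unemployment rate changes by −1.34 percentage points.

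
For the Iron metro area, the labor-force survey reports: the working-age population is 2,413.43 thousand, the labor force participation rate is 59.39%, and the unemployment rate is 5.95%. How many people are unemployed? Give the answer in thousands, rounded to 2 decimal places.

Labor force = 0.5939 × 2,413.43 = 1,433.34 thousand.
Unemployed = 0.0595 × 1,433.34 ≈ 85.28 thousand.

About 85.28 thousand are unemployed.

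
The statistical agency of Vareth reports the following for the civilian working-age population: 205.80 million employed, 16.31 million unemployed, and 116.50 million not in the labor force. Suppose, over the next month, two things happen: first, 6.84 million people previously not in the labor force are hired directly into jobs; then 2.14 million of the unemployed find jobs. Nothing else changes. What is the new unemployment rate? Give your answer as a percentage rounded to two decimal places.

New unemployment rate ≈ 6.19%.

Initially, labor force = 205.80 + 16.31 = 222.11 million, so u = 16.31/222.11 = 7.34%.
After the first change, employed and labor force both rise by 6.84; unemployed unchanged → E = 212.64, U = 16.31, labor force = 228.95 million.
After the second change, unemployed falls and employed rises by 2.14; labor force unchanged → E = 214.78, U = 14.17, labor force = 228.95 million.
New unemployment rate = 14.17 / 228.95 = 6.19%.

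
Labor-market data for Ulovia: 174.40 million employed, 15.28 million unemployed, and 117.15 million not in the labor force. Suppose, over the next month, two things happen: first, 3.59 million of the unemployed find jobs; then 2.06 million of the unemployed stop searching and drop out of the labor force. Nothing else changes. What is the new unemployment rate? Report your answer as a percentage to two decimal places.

Initially, labor force = 174.40 + 15.28 = 189.68 million, so u = 15.28/189.68 = 8.06%.
After the first change, unemployed falls and employed rises by 3.59; labor force unchanged → E = 177.99, U = 11.69, labor force = 189.68 million.
After the second change, unemployed and labor force both fall by 2.06 → E = 177.99, U = 9.63, labor force = 187.62 million.
New unemployment rate = 9.63 / 187.62 = 5.13%.

New unemployment rate ≈ 5.13%.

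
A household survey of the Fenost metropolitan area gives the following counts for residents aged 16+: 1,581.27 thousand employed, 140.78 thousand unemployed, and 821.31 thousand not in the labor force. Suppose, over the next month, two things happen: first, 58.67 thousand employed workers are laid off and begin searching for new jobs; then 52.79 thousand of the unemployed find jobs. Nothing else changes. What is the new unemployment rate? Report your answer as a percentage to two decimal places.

New unemployment rate ≈ 8.52%.

Initially, labor force = 1,581.27 + 140.78 = 1,722.05 thousand, so u = 140.78/1,722.05 = 8.18%.
After the first change, employed falls and unemployed rises by 58.67; labor force unchanged → E = 1,522.60, U = 199.45, labor force = 1,722.05 thousand.
After the second change, unemployed falls and employed rises by 52.79; labor force unchanged → E = 1,575.39, U = 146.66, labor force = 1,722.05 thousand.
New unemployment rate = 146.66 / 1,722.05 = 8.52%.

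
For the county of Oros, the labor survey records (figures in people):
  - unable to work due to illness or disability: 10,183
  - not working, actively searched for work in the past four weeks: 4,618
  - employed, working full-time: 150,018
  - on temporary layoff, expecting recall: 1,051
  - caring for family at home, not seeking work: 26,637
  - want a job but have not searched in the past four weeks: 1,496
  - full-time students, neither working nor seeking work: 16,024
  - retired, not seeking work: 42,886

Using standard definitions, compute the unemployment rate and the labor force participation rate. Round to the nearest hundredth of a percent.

Employed = 150,018.
Unemployed = 4,618 + 1,051 = 5,669 (jobless and actively searching, or on temporary layoff).
Labor force = 150,018 + 5,669 = 155,687.
Not in labor force = 10,183 + 26,637 + 1,496 + 16,024 + 42,886 = 97,226 (those not working and not actively searching are outside the labor force — including those who want a job but have given up searching).
Civilian working-age population = 155,687 + 97,226 = 252,913.
Unemployment rate = 5,669 / 155,687 = 3.64%.
Labor force participation rate = 155,687 / 252,913 = 61.56%.

Unemployment rate ≈ 3.64%; labor force participation rate ≈ 61.56%.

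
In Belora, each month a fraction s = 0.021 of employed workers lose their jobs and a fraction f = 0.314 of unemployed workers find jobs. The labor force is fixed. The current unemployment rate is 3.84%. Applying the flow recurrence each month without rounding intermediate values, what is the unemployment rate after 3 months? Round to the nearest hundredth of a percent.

Unemployment rate after three months ≈ 5.55%.

With a fixed labor force, u_{t+1} = u_t + s·(1−u_t) − f·u_t = u_t·(1−s−f) + s.
Here 1−s−f = 0.665 and s = 0.021.
u_1 = 0.038400 × 0.665 + 0.021 = 0.046536.
u_2 = 0.046536 × 0.665 + 0.021 = 0.051946.
u_3 = 0.051946 × 0.665 + 0.021 = 0.055544.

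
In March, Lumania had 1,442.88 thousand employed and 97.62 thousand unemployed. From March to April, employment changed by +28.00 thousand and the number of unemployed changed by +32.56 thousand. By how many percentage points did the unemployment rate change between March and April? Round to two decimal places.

The unemployment rate changed by +1.79 percentage points.

March: labor force = 1,442.88 + 97.62 = 1,540.50; u = 97.62/1,540.50 = 6.34%.
April: labor force = 1,470.88 + 130.18 = 1,601.06; u = 130.18/1,601.06 = 8.13%.
Change = 8.13% − 6.34% = +1.79 pp.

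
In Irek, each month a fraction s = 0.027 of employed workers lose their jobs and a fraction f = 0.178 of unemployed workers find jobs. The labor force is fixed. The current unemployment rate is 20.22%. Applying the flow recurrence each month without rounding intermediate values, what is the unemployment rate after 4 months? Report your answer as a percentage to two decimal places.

With a fixed labor force, u_{t+1} = u_t + s·(1−u_t) − f·u_t = u_t·(1−s−f) + s.
Here 1−s−f = 0.795 and s = 0.027.
u_1 = 0.202200 × 0.795 + 0.027 = 0.187749.
u_2 = 0.187749 × 0.795 + 0.027 = 0.176260.
u_3 = 0.176260 × 0.795 + 0.027 = 0.167127.
u_4 = 0.167127 × 0.795 + 0.027 = 0.159866.

Unemployment rate after four months ≈ 15.99%.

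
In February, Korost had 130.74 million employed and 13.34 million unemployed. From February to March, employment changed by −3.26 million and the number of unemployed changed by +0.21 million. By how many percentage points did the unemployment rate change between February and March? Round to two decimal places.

The unemployment rate changed by +0.35 percentage points.

February: labor force = 130.74 + 13.34 = 144.08; u = 13.34/144.08 = 9.26%.
March: labor force = 127.48 + 13.55 = 141.03; u = 13.55/141.03 = 9.61%.
Change = 9.61% − 9.26% = +0.35 pp.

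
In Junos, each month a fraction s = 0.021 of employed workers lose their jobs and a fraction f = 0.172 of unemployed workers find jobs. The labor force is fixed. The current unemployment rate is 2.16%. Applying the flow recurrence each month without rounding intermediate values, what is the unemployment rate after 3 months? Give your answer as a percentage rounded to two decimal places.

With a fixed labor force, u_{t+1} = u_t + s·(1−u_t) − f·u_t = u_t·(1−s−f) + s.
Here 1−s−f = 0.807 and s = 0.021.
u_1 = 0.021600 × 0.807 + 0.021 = 0.038431.
u_2 = 0.038431 × 0.807 + 0.021 = 0.052014.
u_3 = 0.052014 × 0.807 + 0.021 = 0.062975.

Unemployment rate after three months ≈ 6.30%.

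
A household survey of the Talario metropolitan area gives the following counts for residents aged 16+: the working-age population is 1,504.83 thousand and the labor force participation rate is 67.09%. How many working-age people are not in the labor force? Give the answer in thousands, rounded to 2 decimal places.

Share not in the labor force = 1 − 0.6709 = 0.3291.
Not in labor force = 0.3291 × 1,504.83 ≈ 495.24 thousand.

About 495.24 thousand are not in the labor force.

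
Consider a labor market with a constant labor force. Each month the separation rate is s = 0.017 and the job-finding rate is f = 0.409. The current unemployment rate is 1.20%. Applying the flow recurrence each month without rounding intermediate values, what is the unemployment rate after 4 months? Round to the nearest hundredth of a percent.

Unemployment rate after four months ≈ 3.69%.

With a fixed labor force, u_{t+1} = u_t + s·(1−u_t) − f·u_t = u_t·(1−s−f) + s.
Here 1−s−f = 0.574 and s = 0.017.
u_1 = 0.012000 × 0.574 + 0.017 = 0.023888.
u_2 = 0.023888 × 0.574 + 0.017 = 0.030712.
u_3 = 0.030712 × 0.574 + 0.017 = 0.034629.
u_4 = 0.034629 × 0.574 + 0.017 = 0.036877.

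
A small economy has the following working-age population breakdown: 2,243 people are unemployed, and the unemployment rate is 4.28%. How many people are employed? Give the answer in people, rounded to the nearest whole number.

About 50,164 are employed.

Labor force = U / u = 2,243 / 0.0428 ≈ 52,407.
Employed = labor force − unemployed = 52,407 − 2,243 = 50,164.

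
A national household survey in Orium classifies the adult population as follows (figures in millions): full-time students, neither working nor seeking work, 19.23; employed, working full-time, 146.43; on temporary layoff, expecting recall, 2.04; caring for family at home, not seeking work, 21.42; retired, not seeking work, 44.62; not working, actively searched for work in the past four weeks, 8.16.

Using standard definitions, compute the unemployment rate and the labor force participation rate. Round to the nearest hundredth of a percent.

Employed = 146.43 million.
Unemployed = 2.04 + 8.16 = 10.20 million (jobless and actively searching, or on temporary layoff).
Labor force = 146.43 + 10.20 = 156.63 million.
Not in labor force = 19.23 + 21.42 + 44.62 = 85.27 million (those not working and not actively searching are outside the labor force).
Civilian working-age population = 156.63 + 85.27 = 241.90 million.
Unemployment rate = 10.20 / 156.63 = 6.51%.
Labor force participation rate = 156.63 / 241.90 = 64.75%.

Unemployment rate ≈ 6.51%; labor force participation rate ≈ 64.75%.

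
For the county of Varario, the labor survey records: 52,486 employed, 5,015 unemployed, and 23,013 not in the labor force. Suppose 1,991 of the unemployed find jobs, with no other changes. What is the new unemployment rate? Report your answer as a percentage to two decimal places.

New unemployment rate ≈ 5.26%.

Initially, labor force = 52,486 + 5,015 = 57,501, so u = 5,015/57,501 = 8.72%.
After the change, unemployed falls and employed rises by 1,991; labor force unchanged → E = 54,477, U = 3,024, labor force = 57,501.
New unemployment rate = 3,024 / 57,501 = 5.26%.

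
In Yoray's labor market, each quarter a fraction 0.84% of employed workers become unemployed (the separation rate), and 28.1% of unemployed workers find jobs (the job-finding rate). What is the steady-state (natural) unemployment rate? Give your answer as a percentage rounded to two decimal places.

Steady-state unemployment rate ≈ 2.90%.

At steady state the flows balance: s·E = f·U, so U/(E+U) = s/(s+f).
u* = 0.84 / (0.84 + 28.1) = 0.84 / 28.94 = 2.90%.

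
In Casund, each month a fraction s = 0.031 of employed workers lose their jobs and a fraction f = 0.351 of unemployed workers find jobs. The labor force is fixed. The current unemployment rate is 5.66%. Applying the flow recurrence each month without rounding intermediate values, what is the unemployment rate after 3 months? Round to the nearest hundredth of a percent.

Unemployment rate after three months ≈ 7.54%.

With a fixed labor force, u_{t+1} = u_t + s·(1−u_t) − f·u_t = u_t·(1−s−f) + s.
Here 1−s−f = 0.618 and s = 0.031.
u_1 = 0.056600 × 0.618 + 0.031 = 0.065979.
u_2 = 0.065979 × 0.618 + 0.031 = 0.071775.
u_3 = 0.071775 × 0.618 + 0.031 = 0.075357.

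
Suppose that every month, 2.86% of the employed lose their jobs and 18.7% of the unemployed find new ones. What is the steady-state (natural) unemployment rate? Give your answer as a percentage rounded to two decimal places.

Steady-state unemployment rate ≈ 13.27%.

At steady state the flows balance: s·E = f·U, so U/(E+U) = s/(s+f).
u* = 2.86 / (2.86 + 18.7) = 2.86 / 21.56 = 13.27%.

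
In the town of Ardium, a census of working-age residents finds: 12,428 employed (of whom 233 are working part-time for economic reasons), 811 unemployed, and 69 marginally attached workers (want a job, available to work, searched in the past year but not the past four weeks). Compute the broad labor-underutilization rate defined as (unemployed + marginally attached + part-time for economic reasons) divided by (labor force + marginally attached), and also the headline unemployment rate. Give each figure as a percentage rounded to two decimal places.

Labor force = 12,428 + 811 = 13,239.
Numerator = 811 + 69 + 233 = 1,113.
Denominator = 13,239 + 69 = 13,308.
Broad rate = 1,113 / 13,308 = 8.36%.
Headline unemployment rate = 811 / 13,239 = 6.13%.

Broad underutilization rate ≈ 8.36%; headline unemployment rate ≈ 6.13%.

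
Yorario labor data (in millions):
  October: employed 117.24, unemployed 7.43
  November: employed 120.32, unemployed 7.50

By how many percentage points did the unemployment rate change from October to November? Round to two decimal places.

The unemployment rate changed by −0.09 percentage points.

October: labor force = 117.24 + 7.43 = 124.67; u = 7.43/124.67 = 5.96%.
November: labor force = 120.32 + 7.50 = 127.82; u = 7.50/127.82 = 5.87%.
Change = 5.87% − 5.96% = −0.09 pp.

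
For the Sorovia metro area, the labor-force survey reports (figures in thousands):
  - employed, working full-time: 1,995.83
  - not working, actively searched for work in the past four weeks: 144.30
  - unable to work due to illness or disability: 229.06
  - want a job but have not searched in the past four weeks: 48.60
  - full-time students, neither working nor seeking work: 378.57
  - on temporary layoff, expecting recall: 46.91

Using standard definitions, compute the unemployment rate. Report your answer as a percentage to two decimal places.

Employed = 1,995.83 thousand.
Unemployed = 144.30 + 46.91 = 191.21 thousand (jobless and actively searching, or on temporary layoff).
Labor force = 1,995.83 + 191.21 = 2,187.04 thousand.
Unemployment rate = 191.21 / 2,187.04 = 8.74%.

Unemployment rate ≈ 8.74%.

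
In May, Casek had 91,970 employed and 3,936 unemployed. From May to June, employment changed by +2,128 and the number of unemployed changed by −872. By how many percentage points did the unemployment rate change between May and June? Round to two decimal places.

The unemployment rate changed by −0.95 percentage points.

May: labor force = 91,970 + 3,936 = 95,906; u = 3,936/95,906 = 4.10%.
June: labor force = 94,098 + 3,064 = 97,162; u = 3,064/97,162 = 3.15%.
Change = 3.15% − 4.10% = −0.95 pp.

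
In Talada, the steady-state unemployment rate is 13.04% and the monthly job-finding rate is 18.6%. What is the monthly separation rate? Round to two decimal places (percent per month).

From u* = s/(s+f): s = u·f/(1−u).
s = 0.1304 × 18.6 / (1 − 0.1304) = 2.4254 / 0.8696 ≈ 2.79% per month.

Separation rate ≈ 2.79% per month.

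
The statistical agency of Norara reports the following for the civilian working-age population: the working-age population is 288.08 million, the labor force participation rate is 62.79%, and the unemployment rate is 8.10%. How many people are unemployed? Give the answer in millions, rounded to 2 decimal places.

About 14.65 million are unemployed.

Labor force = 0.6279 × 288.08 = 180.89 million.
Unemployed = 0.0810 × 180.89 ≈ 14.65 million.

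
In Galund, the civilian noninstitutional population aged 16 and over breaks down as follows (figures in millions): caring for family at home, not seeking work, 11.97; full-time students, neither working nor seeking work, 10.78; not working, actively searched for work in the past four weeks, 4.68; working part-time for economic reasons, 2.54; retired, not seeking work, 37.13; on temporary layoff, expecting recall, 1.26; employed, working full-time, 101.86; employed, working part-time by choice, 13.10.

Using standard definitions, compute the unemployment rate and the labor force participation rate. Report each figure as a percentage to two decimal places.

Unemployment rate ≈ 4.81%; labor force participation rate ≈ 67.34%.

Employed = 2.54 + 101.86 + 13.10 = 117.50 million (anyone who worked, including part-time for economic reasons, counts as employed).
Unemployed = 4.68 + 1.26 = 5.94 million (jobless and actively searching, or on temporary layoff).
Labor force = 117.50 + 5.94 = 123.44 million.
Not in labor force = 11.97 + 10.78 + 37.13 = 59.88 million (those not working and not actively searching are outside the labor force).
Civilian working-age population = 123.44 + 59.88 = 183.32 million.
Unemployment rate = 5.94 / 123.44 = 4.81%.
Labor force participation rate = 123.44 / 183.32 = 67.34%.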